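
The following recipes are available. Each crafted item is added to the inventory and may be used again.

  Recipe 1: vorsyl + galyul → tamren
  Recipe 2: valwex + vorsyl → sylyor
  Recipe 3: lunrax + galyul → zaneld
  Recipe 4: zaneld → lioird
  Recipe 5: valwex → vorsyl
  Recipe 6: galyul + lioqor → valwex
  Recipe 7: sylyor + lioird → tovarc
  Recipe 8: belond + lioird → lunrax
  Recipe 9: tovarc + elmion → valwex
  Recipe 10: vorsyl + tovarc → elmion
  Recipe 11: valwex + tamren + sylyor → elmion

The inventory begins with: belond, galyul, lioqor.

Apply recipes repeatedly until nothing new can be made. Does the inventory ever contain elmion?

Yes

Using Recipe 6, galyul and lioqor make valwex.
valwex → vorsyl (Recipe 5).
valwex + vorsyl → sylyor (Recipe 2).
vorsyl + galyul → tamren (Recipe 1).
Using Recipe 11, valwex, tamren, and sylyor make elmion.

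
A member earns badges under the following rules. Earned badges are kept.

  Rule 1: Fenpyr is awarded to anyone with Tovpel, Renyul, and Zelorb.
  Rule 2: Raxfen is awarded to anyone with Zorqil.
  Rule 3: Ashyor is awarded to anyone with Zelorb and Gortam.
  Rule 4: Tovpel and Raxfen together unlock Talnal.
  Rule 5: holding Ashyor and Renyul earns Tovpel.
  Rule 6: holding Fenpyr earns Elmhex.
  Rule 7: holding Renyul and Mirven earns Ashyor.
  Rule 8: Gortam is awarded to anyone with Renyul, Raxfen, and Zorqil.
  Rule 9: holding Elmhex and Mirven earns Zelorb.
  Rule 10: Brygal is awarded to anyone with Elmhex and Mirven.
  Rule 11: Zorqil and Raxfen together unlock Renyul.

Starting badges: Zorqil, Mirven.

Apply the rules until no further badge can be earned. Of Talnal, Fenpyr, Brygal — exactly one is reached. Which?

Talnal

With Zorqil, Raxfen is earned (Rule 2).
With Zorqil and Raxfen, Renyul is earned (Rule 11).
With Renyul and Mirven, Ashyor is earned (Rule 7).
With Ashyor and Renyul, Tovpel is earned (Rule 5).
With Tovpel and Raxfen, Talnal is earned (Rule 4).
Fenpyr would need Tovpel, Renyul, and Zelorb (Rule 1), but Zelorb is never earned. Brygal would need Elmhex and Mirven (Rule 10), but Elmhex is never earned.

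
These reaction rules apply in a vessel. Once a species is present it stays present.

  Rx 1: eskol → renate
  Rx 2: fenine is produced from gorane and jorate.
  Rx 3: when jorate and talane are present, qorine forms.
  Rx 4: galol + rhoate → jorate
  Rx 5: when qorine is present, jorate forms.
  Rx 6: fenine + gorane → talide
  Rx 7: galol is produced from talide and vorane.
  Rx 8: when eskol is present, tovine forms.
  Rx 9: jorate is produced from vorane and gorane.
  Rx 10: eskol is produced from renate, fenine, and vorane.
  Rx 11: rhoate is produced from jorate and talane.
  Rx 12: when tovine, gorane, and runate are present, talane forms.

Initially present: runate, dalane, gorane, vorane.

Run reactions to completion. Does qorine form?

qorine would need jorate and talane (Rx 3), but talane never forms.

No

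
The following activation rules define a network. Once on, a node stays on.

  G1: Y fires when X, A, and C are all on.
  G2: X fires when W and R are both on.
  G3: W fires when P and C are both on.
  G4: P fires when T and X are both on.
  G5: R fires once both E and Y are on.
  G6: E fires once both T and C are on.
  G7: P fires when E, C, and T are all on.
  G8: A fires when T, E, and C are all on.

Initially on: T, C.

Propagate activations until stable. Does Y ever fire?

Y would need X, A, and C (G1), but X never turns on.

No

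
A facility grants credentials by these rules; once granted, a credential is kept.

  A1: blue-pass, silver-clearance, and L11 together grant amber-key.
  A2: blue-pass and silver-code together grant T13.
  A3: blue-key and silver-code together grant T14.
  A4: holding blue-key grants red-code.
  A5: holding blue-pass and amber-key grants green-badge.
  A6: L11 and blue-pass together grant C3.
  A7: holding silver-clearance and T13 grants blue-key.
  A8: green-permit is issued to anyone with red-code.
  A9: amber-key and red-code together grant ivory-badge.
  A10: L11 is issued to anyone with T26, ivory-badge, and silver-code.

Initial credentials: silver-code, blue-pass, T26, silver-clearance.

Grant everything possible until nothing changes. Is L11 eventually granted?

L11 would need T26, ivory-badge, and silver-code (A10), but ivory-badge is never granted.

No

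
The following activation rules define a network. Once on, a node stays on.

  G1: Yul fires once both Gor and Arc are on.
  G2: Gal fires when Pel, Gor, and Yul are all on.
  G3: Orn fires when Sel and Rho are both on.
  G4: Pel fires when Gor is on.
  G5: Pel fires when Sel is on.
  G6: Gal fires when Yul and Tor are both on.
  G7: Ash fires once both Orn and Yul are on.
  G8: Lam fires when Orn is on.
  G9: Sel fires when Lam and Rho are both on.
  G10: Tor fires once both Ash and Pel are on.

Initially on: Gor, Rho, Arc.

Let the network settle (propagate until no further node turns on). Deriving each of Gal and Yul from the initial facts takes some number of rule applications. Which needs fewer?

Yul: Gor and Arc are on, so Yul fires (G1). [1 rule application]
Gal: G4: Gor on → Pel on. G1: Gor and Arc on → Yul on. G2: Pel, Gor, and Yul on → Gal on. [3 rule applications]
Yul needs fewer.

Yul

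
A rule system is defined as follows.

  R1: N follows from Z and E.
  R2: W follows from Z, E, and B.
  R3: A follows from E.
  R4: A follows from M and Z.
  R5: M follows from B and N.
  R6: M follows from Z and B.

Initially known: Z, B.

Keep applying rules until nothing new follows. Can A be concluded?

Yes

Z and B hold, so M follows (R6).
M and Z hold, so A follows (R4).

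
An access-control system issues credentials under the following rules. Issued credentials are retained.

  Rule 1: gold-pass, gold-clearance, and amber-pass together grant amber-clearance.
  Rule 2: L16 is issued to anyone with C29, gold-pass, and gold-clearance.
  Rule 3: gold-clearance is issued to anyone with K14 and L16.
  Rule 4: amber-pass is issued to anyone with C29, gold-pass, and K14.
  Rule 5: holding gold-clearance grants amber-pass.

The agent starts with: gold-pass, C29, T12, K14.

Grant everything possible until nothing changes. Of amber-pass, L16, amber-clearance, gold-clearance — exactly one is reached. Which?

amber-pass

Holding C29, gold-pass, and K14 grants amber-pass (Rule 4).
L16 would need C29, gold-pass, and gold-clearance (Rule 2), but gold-clearance is never granted. gold-clearance would need K14 and L16 (Rule 3), but L16 is never granted. amber-clearance would need gold-pass, gold-clearance, and amber-pass (Rule 1), but gold-clearance is never granted.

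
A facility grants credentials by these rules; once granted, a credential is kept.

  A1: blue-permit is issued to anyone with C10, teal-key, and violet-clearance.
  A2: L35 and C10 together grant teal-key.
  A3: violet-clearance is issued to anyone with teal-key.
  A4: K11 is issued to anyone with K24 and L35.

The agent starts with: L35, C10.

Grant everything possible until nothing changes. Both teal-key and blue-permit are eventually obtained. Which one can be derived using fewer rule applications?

teal-key

teal-key: Holding L35 and C10 grants teal-key (A2). [1 rule application]
blue-permit: Holding L35 and C10 grants teal-key (A2). Holding teal-key grants violet-clearance (A3). Holding C10, teal-key, and violet-clearance grants blue-permit (A1). [3 rule applications]
teal-key needs fewer.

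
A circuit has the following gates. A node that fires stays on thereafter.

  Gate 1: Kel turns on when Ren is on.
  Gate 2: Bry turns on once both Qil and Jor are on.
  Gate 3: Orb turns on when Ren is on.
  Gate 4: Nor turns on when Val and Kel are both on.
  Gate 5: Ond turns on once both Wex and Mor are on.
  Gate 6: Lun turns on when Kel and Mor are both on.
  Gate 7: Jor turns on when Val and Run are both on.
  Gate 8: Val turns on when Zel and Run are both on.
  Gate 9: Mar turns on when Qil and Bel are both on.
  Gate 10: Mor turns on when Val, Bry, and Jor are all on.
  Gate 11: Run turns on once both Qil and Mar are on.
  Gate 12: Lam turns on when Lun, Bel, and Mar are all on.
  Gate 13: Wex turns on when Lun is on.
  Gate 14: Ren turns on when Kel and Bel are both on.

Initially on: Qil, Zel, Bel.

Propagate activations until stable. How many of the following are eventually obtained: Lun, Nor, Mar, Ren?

1

Gate 9: Qil and Bel on → Mar on.
Lun would need Kel and Mor (Gate 6), but Kel never turns on.
Nor would need Val and Kel (Gate 4), but Kel never turns on.
Mar: reached.
Ren would need Kel and Bel (Gate 14), but Kel never turns on.
Reached: Mar — 1 of the 4.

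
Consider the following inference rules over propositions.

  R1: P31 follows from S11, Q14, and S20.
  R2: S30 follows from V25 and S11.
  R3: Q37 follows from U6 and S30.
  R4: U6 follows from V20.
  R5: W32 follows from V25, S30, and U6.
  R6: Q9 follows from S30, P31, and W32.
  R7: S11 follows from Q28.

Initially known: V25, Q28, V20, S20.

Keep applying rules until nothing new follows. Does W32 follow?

From V20, R4 gives U6.
Q28 holds, so S11 follows (R7).
V25 and S11 hold, so S30 follows (R2).
V25, S30, and U6 hold, so W32 follows (R5).

Yes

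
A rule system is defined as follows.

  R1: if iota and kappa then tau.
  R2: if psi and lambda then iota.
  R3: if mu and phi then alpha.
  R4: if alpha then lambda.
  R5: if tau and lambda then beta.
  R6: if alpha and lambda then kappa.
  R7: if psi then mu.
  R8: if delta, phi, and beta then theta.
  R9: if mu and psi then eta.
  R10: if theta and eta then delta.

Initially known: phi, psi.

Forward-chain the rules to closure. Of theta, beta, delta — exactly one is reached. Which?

From psi, R7 gives mu.
mu and phi hold, so alpha follows (R3).
alpha holds, so lambda follows (R4).
alpha and lambda hold, so kappa follows (R6).
psi and lambda hold, so iota follows (R2).
iota and kappa hold, so tau follows (R1).
From tau and lambda, R5 gives beta.
theta would need delta, phi, and beta (R8), but delta is never established. delta would need theta and eta (R10), but theta is never established.

beta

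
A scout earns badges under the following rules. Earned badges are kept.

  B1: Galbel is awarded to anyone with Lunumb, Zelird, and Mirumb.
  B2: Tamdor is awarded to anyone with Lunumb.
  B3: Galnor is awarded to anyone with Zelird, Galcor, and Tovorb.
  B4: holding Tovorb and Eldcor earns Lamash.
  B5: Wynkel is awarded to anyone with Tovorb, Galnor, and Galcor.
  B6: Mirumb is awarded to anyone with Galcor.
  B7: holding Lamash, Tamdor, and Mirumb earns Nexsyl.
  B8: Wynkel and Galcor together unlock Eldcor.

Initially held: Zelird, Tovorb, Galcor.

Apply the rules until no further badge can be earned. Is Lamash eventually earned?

Yes

With Zelird, Galcor, and Tovorb, Galnor is earned (B3).
With Tovorb, Galnor, and Galcor, Wynkel is earned (B5).
With Wynkel and Galcor, Eldcor is earned (B8).
With Tovorb and Eldcor, Lamash is earned (B4).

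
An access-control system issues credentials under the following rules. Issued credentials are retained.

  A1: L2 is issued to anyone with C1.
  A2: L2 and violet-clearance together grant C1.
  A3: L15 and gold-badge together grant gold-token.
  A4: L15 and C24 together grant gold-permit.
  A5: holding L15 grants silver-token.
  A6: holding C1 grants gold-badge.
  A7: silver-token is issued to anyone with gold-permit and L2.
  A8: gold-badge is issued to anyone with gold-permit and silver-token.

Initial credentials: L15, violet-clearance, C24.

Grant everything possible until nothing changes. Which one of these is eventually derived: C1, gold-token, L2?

gold-token

Holding L15 and C24 grants gold-permit (A4).
Holding L15 grants silver-token (A5).
Holding gold-permit and silver-token grants gold-badge (A8).
Holding L15 and gold-badge grants gold-token (A3).
L2 would need C1 (A1), but C1 is never granted. C1 would need L2 and violet-clearance (A2), but L2 is never granted.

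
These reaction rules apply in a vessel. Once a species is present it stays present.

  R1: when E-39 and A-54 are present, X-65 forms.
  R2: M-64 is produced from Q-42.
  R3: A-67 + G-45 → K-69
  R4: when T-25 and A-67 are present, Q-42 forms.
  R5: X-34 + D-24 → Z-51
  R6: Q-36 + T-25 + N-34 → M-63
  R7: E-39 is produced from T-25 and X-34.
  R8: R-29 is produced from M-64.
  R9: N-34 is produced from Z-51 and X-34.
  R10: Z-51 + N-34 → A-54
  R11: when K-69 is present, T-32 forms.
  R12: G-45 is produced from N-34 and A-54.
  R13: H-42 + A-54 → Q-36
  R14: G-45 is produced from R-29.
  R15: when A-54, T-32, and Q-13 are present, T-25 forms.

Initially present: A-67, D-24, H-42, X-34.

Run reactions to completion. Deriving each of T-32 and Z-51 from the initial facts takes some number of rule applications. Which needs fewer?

Z-51: X-34 and D-24 present → Z-51 forms (R5). [1 rule application]
T-32: X-34 and D-24 present → Z-51 forms (R5). Z-51 and X-34 present → N-34 forms (R9). Z-51 and N-34 present → A-54 forms (R10). N-34 and A-54 present → G-45 forms (R12). A-67 and G-45 present → K-69 forms (R3). K-69 present → T-32 forms (R11). [6 rule applications]
Z-51 needs fewer.

Z-51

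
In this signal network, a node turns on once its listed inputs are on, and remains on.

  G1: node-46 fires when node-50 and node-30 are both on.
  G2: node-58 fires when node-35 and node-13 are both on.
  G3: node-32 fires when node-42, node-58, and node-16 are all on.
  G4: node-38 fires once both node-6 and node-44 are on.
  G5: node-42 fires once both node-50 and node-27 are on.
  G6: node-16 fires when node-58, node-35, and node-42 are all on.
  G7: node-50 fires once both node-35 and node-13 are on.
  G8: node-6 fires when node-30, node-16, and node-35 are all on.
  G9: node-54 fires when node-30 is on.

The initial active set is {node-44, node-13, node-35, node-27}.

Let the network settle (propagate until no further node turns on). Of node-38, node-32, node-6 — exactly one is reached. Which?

node-32

node-35 and node-13 are on, so node-58 fires (G2).
G7: node-35 and node-13 on → node-50 on.
G5: node-50 and node-27 on → node-42 on.
G6: node-58, node-35, and node-42 on → node-16 on.
G3: node-42, node-58, and node-16 on → node-32 on.
node-38 would need node-6 and node-44 (G4), but node-6 never turns on. node-6 would need node-30, node-16, and node-35 (G8), but node-30 never turns on.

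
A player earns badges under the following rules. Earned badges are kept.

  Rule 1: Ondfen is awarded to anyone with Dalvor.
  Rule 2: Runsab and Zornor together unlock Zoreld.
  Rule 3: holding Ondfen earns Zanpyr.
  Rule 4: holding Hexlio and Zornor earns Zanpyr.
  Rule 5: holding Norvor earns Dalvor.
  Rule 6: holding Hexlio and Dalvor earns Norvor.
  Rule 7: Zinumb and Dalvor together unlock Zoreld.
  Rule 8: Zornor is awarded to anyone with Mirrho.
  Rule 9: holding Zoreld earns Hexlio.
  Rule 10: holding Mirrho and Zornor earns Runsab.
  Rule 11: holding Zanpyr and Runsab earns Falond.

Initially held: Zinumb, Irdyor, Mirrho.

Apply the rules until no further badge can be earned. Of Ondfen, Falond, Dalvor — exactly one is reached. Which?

With Mirrho, Zornor is earned (Rule 8).
With Mirrho and Zornor, Runsab is earned (Rule 10).
With Runsab and Zornor, Zoreld is earned (Rule 2).
With Zoreld, Hexlio is earned (Rule 9).
With Hexlio and Zornor, Zanpyr is earned (Rule 4).
With Zanpyr and Runsab, Falond is earned (Rule 11).
Dalvor would need Norvor (Rule 5), but Norvor is never earned. Ondfen would need Dalvor (Rule 1), but Dalvor is never earned.

Falond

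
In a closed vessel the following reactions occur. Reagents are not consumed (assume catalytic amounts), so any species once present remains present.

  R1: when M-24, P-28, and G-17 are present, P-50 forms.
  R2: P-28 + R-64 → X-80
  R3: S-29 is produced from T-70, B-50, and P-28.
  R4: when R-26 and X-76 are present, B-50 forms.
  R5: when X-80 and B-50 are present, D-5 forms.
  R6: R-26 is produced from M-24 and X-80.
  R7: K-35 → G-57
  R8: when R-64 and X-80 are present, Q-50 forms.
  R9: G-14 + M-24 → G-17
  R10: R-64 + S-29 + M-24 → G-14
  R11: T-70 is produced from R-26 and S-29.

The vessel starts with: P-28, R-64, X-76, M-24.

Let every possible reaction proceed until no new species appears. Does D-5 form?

Yes

P-28 and R-64 present → X-80 forms (R2).
M-24 and X-80 present → R-26 forms (R6).
R-26 and X-76 present → B-50 forms (R4).
X-80 and B-50 present → D-5 forms (R5).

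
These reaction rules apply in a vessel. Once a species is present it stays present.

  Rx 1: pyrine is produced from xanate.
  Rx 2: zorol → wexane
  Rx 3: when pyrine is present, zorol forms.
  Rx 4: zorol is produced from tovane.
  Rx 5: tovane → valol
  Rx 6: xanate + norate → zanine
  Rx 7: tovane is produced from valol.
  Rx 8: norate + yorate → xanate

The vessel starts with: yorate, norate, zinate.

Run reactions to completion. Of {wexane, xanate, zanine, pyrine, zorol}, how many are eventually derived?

5

norate and yorate present → xanate forms (Rx 8).
xanate present → pyrine forms (Rx 1).
xanate and norate present → zanine forms (Rx 6).
pyrine present → zorol forms (Rx 3).
zorol present → wexane forms (Rx 2).
wexane: reached.
xanate: reached.
zanine: reached.
pyrine: reached.
zorol: reached.
All 5 are reached.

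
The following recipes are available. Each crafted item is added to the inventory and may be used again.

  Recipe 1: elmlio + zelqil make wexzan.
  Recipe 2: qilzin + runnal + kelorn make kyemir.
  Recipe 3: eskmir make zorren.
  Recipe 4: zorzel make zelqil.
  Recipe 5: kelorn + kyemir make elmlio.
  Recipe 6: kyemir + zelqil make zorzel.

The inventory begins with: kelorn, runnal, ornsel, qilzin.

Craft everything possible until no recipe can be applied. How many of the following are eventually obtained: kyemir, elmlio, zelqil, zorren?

2

Using Recipe 2, qilzin, runnal, and kelorn make kyemir.
kelorn + kyemir → elmlio (Recipe 5).
kyemir: reached.
elmlio: reached.
zelqil would need zorzel (Recipe 4), but zorzel is never obtained.
zorren would need eskmir (Recipe 3), but eskmir is never obtained.
Reached: kyemir and elmlio — 2 of the 4.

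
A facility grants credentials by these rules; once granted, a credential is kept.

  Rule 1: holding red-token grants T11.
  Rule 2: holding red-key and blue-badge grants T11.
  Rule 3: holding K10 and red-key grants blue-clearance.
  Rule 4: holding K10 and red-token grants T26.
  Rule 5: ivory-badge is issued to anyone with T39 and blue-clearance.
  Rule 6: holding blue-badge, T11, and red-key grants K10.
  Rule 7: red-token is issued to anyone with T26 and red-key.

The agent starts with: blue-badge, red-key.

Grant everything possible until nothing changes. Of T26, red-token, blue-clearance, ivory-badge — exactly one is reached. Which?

Holding red-key and blue-badge grants T11 (Rule 2).
Holding blue-badge, T11, and red-key grants K10 (Rule 6).
Holding K10 and red-key grants blue-clearance (Rule 3).
T26 would need K10 and red-token (Rule 4), but red-token is never granted. red-token would need T26 and red-key (Rule 7), but T26 is never granted. ivory-badge would need T39 and blue-clearance (Rule 5), but T39 is never granted.

blue-clearance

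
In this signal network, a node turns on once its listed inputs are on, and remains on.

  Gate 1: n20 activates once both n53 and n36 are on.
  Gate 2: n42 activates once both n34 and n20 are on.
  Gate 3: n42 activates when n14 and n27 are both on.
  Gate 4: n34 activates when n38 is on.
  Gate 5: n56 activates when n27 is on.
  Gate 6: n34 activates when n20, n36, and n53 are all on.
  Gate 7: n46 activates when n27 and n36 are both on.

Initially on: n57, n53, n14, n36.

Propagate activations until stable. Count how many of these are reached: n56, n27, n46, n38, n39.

n56 would need n27 (Gate 5), but n27 never turns on.
No rule produces n27, and it is not given.
n46 would need n27 and n36 (Gate 7), but n27 never turns on.
No rule produces n38, and it is not given.
No rule produces n39, and it is not given.
None of the 5 are reached.

0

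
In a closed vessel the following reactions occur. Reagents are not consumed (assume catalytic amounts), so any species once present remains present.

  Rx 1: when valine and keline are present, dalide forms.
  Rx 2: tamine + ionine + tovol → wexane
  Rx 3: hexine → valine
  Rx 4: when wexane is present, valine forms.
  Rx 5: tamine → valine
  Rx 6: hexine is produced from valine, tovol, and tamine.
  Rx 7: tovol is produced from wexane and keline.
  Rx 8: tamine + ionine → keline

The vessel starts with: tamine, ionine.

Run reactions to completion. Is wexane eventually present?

wexane would need tamine, ionine, and tovol (Rx 2), but tovol never forms.

No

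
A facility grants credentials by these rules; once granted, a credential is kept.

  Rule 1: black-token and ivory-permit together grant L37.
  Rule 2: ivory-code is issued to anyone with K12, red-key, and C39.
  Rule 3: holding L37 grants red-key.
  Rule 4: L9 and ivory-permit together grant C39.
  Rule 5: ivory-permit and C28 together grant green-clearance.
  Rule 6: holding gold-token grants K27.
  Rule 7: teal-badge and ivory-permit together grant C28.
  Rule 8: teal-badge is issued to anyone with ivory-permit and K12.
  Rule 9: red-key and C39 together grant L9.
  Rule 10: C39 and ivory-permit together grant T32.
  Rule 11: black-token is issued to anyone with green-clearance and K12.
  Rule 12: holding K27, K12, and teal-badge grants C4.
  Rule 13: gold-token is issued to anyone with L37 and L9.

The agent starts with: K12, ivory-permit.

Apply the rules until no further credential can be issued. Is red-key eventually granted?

Holding ivory-permit and K12 grants teal-badge (Rule 8).
Holding teal-badge and ivory-permit grants C28 (Rule 7).
Holding ivory-permit and C28 grants green-clearance (Rule 5).
Holding green-clearance and K12 grants black-token (Rule 11).
Holding black-token and ivory-permit grants L37 (Rule 1).
Holding L37 grants red-key (Rule 3).

Yes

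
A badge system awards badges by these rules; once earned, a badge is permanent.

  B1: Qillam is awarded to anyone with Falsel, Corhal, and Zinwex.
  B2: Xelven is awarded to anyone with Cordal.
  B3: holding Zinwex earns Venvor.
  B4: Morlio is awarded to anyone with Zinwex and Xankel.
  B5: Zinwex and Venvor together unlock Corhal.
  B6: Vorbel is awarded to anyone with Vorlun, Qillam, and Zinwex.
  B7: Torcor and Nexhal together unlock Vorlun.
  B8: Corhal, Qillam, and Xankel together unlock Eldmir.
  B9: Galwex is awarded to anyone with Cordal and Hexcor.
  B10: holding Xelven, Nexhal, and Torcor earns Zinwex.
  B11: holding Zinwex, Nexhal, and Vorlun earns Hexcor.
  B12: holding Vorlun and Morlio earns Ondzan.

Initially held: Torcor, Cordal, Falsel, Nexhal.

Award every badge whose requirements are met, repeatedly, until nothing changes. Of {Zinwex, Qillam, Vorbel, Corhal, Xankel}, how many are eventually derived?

With Cordal, Xelven is earned (B2).
With Torcor and Nexhal, Vorlun is earned (B7).
With Xelven, Nexhal, and Torcor, Zinwex is earned (B10).
With Zinwex, Venvor is earned (B3).
With Zinwex and Venvor, Corhal is earned (B5).
With Falsel, Corhal, and Zinwex, Qillam is earned (B1).
With Vorlun, Qillam, and Zinwex, Vorbel is earned (B6).
Zinwex: reached.
Qillam: reached.
Vorbel: reached.
Corhal: reached.
No rule produces Xankel, and it is not given.
Reached: Zinwex, Qillam, Vorbel, and Corhal — 4 of the 5.

4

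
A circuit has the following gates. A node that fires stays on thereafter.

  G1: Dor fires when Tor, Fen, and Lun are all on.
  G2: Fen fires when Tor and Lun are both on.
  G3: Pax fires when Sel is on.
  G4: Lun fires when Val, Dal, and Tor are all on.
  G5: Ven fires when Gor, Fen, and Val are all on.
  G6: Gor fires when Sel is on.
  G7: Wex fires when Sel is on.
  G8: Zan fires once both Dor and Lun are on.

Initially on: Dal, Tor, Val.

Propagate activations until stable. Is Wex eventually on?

No

Wex would need Sel (G7), but Sel never turns on.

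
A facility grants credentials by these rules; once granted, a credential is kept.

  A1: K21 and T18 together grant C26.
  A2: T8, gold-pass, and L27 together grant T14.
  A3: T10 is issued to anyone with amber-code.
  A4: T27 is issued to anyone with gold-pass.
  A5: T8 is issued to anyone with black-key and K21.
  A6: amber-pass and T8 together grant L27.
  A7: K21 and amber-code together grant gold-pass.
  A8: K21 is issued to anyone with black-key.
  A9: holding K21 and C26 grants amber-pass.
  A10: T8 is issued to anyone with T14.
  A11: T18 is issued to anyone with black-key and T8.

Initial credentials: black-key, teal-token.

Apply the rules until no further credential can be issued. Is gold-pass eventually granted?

gold-pass would need K21 and amber-code (A7), but amber-code is never granted.

No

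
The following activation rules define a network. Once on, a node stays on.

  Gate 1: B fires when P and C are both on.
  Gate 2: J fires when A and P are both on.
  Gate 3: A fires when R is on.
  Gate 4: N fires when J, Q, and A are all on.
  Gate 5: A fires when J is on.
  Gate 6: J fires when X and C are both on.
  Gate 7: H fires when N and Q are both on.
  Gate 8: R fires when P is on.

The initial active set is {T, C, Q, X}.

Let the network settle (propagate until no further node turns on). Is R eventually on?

R would need P (Gate 8), but P never turns on.

No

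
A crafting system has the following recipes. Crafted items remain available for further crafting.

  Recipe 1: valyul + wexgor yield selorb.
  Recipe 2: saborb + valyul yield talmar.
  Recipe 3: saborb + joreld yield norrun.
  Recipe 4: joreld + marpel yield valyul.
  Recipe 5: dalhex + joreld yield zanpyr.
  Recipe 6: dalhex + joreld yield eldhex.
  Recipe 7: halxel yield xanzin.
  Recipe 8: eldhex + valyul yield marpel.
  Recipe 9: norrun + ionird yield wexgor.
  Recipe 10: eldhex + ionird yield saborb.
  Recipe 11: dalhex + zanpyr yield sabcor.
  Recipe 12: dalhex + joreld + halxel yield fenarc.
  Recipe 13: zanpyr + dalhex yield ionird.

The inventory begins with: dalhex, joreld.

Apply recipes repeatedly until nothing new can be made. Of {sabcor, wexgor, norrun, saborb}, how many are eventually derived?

Using Recipe 5, dalhex and joreld make zanpyr.
dalhex + joreld → eldhex (Recipe 6).
Using Recipe 13, zanpyr and dalhex make ionird.
dalhex + zanpyr → sabcor (Recipe 11).
eldhex + ionird → saborb (Recipe 10).
saborb + joreld → norrun (Recipe 3).
norrun + ionird → wexgor (Recipe 9).
sabcor: reached.
wexgor: reached.
norrun: reached.
saborb: reached.
All 4 are reached.

4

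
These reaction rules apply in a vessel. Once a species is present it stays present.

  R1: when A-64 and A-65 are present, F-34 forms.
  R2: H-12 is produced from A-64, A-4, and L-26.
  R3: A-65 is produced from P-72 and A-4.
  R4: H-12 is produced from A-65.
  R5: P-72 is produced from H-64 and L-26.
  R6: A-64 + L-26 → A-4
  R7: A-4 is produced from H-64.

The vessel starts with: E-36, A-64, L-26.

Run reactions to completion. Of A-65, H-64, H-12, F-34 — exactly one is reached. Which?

A-64 and L-26 present → A-4 forms (R6).
A-64, A-4, and L-26 present → H-12 forms (R2).
A-65 would need P-72 and A-4 (R3), but P-72 never forms. No rule produces H-64, and it is not given. F-34 would need A-64 and A-65 (R1), but A-65 never forms.

H-12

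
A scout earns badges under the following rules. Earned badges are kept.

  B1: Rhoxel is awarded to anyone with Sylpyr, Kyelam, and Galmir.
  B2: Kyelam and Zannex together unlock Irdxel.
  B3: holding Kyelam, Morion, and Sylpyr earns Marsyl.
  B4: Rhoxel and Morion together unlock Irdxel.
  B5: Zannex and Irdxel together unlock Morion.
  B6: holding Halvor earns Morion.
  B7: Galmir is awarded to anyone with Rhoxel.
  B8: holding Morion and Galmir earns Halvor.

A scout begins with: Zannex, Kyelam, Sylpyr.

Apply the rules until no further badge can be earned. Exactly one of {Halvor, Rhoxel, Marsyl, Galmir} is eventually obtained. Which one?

Marsyl

With Kyelam and Zannex, Irdxel is earned (B2).
With Zannex and Irdxel, Morion is earned (B5).
With Kyelam, Morion, and Sylpyr, Marsyl is earned (B3).
Halvor would need Morion and Galmir (B8), but Galmir is never earned. Rhoxel would need Sylpyr, Kyelam, and Galmir (B1), but Galmir is never earned. Galmir would need Rhoxel (B7), but Rhoxel is never earned.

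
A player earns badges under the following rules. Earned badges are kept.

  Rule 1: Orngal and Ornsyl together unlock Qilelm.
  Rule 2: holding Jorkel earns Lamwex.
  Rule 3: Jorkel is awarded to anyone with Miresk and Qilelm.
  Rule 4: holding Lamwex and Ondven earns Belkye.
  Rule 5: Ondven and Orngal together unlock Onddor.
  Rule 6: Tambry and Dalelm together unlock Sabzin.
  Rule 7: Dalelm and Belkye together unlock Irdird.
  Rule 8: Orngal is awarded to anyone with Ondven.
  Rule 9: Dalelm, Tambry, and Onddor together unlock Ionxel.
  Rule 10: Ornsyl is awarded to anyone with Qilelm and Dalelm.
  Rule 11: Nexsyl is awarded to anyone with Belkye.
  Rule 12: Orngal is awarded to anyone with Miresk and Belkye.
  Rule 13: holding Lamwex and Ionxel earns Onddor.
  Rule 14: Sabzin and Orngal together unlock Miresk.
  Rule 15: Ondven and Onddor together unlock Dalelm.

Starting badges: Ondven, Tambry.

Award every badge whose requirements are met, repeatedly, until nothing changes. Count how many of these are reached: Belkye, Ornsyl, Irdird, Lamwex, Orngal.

1

With Ondven, Orngal is earned (Rule 8).
Belkye would need Lamwex and Ondven (Rule 4), but Lamwex is never earned.
Ornsyl would need Qilelm and Dalelm (Rule 10), but Qilelm is never earned.
Irdird would need Dalelm and Belkye (Rule 7), but Belkye is never earned.
Lamwex would need Jorkel (Rule 2), but Jorkel is never earned.
Orngal: reached.
Reached: Orngal — 1 of the 5.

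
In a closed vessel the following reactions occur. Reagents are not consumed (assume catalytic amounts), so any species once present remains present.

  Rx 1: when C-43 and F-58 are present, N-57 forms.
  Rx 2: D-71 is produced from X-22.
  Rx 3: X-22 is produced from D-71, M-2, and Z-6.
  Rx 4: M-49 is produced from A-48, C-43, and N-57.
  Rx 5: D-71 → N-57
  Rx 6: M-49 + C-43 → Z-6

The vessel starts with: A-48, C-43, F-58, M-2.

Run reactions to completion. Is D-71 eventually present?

D-71 would need X-22 (Rx 2), but X-22 never forms.

No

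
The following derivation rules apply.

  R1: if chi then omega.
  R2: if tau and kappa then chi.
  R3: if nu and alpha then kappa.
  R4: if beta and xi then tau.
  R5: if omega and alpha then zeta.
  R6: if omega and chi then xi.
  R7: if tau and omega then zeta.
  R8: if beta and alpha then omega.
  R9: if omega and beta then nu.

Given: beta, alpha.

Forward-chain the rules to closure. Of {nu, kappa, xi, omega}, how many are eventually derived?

3

From beta and alpha, R8 gives omega.
omega and beta hold, so nu follows (R9).
From nu and alpha, R3 gives kappa.
nu: reached.
kappa: reached.
xi would need omega and chi (R6), but chi is never established.
omega: reached.
Reached: nu, kappa, and omega — 3 of the 4.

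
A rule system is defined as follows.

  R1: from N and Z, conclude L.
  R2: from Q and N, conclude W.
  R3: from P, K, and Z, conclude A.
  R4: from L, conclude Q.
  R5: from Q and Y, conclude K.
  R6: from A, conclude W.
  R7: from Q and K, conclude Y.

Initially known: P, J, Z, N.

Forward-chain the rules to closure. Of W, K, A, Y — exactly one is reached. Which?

N and Z hold, so L follows (R1).
From L, R4 gives Q.
From Q and N, R2 gives W.
K would need Q and Y (R5), but Y is never established. Y would need Q and K (R7), but K is never established. A would need P, K, and Z (R3), but K is never established.

W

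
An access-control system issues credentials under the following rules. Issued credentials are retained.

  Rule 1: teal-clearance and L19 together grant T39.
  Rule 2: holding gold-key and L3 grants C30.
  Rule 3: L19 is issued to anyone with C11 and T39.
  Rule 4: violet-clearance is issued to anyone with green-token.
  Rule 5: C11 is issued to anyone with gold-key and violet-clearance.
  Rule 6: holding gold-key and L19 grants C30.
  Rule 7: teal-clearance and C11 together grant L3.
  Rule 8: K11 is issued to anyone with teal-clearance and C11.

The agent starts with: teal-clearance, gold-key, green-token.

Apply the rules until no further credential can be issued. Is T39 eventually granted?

T39 would need teal-clearance and L19 (Rule 1), but L19 is never granted.

No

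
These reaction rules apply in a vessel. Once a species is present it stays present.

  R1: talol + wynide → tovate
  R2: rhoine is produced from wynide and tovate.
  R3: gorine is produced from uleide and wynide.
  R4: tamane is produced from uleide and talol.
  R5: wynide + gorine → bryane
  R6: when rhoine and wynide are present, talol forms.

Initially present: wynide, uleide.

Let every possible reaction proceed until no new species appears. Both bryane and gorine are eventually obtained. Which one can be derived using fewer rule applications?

gorine: uleide and wynide present → gorine forms (R3). [1 rule application]
bryane: uleide and wynide present → gorine forms (R3). wynide and gorine present → bryane forms (R5). [2 rule applications]
gorine needs fewer.

gorine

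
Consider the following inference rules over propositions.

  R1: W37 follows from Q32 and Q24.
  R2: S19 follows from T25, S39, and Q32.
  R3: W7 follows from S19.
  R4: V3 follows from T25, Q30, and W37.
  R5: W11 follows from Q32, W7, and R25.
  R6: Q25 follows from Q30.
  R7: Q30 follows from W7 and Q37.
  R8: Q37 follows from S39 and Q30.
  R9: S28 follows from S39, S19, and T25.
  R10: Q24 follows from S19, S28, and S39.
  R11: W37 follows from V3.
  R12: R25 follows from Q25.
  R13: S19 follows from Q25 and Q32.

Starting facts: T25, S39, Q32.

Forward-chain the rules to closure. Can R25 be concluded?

R25 would need Q25 (R12), but Q25 is never established.

No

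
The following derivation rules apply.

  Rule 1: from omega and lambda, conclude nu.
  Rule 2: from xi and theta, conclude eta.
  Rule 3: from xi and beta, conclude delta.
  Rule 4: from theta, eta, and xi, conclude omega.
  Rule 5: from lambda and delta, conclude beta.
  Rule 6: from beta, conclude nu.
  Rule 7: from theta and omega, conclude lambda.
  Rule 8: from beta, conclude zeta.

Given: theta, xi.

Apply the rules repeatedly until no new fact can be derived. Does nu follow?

xi and theta hold, so eta follows (Rule 2).
From theta, eta, and xi, Rule 4 gives omega.
From theta and omega, Rule 7 gives lambda.
From omega and lambda, Rule 1 gives nu.

Yes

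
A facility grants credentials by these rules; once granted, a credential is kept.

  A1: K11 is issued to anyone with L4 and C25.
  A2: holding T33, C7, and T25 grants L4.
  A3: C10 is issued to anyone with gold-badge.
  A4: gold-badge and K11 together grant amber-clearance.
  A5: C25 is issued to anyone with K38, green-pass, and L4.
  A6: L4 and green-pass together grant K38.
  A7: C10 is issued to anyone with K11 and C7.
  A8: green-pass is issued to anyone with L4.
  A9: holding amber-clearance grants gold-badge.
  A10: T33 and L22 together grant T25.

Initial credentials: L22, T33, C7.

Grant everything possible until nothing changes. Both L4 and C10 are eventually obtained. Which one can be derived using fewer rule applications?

L4: Holding T33 and L22 grants T25 (A10). Holding T33, C7, and T25 grants L4 (A2). [2 rule applications]
C10: Holding T33 and L22 grants T25 (A10). Holding T33, C7, and T25 grants L4 (A2). Holding L4 grants green-pass (A8). Holding L4 and green-pass grants K38 (A6). Holding K38, green-pass, and L4 grants C25 (A5). Holding L4 and C25 grants K11 (A1). Holding K11 and C7 grants C10 (A7). [7 rule applications]
L4 needs fewer.

L4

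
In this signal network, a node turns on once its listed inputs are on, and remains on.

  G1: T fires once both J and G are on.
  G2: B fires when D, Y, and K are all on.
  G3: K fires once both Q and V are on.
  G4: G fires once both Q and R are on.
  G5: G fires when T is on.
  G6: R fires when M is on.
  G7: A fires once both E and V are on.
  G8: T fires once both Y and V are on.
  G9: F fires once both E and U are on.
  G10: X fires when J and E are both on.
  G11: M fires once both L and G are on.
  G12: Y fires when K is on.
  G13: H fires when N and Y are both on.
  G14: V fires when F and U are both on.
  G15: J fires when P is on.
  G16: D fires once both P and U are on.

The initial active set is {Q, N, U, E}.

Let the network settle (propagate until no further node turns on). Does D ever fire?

D would need P and U (G16), but P never turns on.

No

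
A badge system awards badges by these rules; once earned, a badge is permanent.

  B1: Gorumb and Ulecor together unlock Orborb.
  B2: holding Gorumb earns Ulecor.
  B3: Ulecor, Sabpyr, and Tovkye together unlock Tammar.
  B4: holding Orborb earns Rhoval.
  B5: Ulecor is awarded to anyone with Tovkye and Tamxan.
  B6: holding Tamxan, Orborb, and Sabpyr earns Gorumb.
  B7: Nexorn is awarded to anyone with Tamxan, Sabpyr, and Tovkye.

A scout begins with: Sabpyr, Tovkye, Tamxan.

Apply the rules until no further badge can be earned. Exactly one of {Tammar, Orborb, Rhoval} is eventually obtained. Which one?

With Tovkye and Tamxan, Ulecor is earned (B5).
With Ulecor, Sabpyr, and Tovkye, Tammar is earned (B3).
Rhoval would need Orborb (B4), but Orborb is never earned. Orborb would need Gorumb and Ulecor (B1), but Gorumb is never earned.

Tammar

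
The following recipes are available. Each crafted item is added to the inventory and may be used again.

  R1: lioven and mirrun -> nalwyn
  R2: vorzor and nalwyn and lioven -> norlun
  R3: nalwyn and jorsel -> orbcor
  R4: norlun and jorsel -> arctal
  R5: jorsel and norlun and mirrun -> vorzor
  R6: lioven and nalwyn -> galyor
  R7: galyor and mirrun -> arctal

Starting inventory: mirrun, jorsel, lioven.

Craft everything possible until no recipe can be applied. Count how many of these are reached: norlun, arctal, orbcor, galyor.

3

lioven and mirrun -> nalwyn (R1).
lioven and nalwyn -> galyor (R6).
Using R3, nalwyn and jorsel make orbcor.
Using R7, galyor and mirrun make arctal.
norlun would need vorzor, nalwyn, and lioven (R2), but vorzor is never obtained.
arctal: reached.
orbcor: reached.
galyor: reached.
Reached: arctal, orbcor, and galyor — 3 of the 4.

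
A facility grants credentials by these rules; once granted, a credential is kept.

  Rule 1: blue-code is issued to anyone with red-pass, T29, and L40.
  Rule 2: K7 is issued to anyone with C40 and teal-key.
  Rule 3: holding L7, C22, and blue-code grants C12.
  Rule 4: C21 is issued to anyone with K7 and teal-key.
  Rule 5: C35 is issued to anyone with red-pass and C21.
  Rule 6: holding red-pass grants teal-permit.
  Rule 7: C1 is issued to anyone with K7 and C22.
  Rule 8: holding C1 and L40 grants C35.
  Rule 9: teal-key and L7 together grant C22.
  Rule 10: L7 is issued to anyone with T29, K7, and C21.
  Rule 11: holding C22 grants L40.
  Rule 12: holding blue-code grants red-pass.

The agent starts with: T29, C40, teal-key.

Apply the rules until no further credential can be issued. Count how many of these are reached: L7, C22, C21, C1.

4

Holding C40 and teal-key grants K7 (Rule 2).
Holding K7 and teal-key grants C21 (Rule 4).
Holding T29, K7, and C21 grants L7 (Rule 10).
Holding teal-key and L7 grants C22 (Rule 9).
Holding K7 and C22 grants C1 (Rule 7).
L7: reached.
C22: reached.
C21: reached.
C1: reached.
All 4 are reached.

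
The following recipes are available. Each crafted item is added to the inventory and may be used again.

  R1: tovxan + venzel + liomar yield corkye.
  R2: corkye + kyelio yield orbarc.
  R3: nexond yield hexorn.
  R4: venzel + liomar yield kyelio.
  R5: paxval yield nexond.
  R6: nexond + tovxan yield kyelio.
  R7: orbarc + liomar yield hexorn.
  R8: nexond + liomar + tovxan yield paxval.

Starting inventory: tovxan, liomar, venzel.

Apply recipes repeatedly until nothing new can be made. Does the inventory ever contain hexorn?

Using R1, tovxan, venzel, and liomar make corkye.
Using R4, venzel and liomar make kyelio.
corkye + kyelio → orbarc (R2).
orbarc + liomar → hexorn (R7).

Yes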